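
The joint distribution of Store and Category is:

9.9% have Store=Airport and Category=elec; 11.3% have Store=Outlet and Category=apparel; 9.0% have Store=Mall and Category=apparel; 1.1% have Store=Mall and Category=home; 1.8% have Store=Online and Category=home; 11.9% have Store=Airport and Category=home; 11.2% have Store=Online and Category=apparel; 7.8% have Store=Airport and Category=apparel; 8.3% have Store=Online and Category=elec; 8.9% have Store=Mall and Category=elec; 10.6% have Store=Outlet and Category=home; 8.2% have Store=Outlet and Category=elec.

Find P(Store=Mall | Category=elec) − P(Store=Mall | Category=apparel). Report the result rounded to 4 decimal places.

0.0231

P(Category=elec) = 0.089 + 0.099 + 0.082 + 0.083 = 0.353; P(Store=Mall | Category=elec) = 0.089/0.353 = 0.25212.
P(Category=apparel) = 0.090 + 0.078 + 0.113 + 0.112 = 0.393; P(Store=Mall | Category=apparel) = 0.090/0.393 = 0.22901.
Difference = 0.0231.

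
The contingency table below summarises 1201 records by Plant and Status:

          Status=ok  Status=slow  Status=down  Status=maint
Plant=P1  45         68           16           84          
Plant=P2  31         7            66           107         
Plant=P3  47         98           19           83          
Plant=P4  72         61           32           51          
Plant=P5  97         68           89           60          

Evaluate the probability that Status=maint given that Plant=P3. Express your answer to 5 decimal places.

0.33603

Total with Plant=P3: 47 + 98 + 19 + 83 = 247.
P(Status=maint | Plant=P3) = 83/247 = 0.33603.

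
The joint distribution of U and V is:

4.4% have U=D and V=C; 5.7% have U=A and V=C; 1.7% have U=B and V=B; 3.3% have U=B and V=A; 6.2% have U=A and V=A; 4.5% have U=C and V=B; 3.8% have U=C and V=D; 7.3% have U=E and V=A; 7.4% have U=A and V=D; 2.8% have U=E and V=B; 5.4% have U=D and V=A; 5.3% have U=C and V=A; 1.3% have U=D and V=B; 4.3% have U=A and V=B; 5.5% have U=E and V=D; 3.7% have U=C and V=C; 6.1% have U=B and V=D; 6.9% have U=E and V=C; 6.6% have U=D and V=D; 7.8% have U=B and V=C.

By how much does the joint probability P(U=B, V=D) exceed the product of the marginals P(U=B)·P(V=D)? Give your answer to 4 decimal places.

P(U=B) = 0.033 + 0.017 + 0.078 + 0.061 = 0.189.
P(V=D) = 0.074 + 0.061 + 0.038 + 0.066 + 0.055 = 0.294.
P(U=B, V=D) − P(U=B)P(V=D) = 0.061 − 0.189×0.294 = 0.0054.

0.0054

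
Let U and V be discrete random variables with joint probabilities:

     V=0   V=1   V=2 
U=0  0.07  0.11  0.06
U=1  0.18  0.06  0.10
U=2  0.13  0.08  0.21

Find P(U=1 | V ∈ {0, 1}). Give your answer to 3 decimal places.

0.381

P(V=0) = 0.07 + 0.18 + 0.13 = 0.38.
P(V=1) = 0.11 + 0.06 + 0.08 = 0.25.
P(V ∈ {0, 1}) = 0.38 + 0.25 = 0.63; P(U=1, V ∈ {0, 1}) = 0.18 + 0.06 = 0.24.
P(U=1 | V ∈ {0, 1}) = 0.24/0.63 = 0.381.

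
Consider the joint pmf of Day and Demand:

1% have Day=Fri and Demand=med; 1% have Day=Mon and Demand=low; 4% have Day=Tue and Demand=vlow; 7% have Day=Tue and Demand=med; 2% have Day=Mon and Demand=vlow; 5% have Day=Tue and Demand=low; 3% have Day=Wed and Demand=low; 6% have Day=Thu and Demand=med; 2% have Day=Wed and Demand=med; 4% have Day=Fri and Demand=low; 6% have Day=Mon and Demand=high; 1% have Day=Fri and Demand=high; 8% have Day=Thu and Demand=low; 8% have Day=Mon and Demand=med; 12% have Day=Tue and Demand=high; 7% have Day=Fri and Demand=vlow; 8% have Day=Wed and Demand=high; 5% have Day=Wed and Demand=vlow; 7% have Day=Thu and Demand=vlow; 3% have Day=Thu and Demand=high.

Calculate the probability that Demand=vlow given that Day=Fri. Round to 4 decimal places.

P(Day=Fri) = 0.07 + 0.04 + 0.01 + 0.01 = 0.13.
P(Demand=vlow | Day=Fri) = 0.07/0.13 = 0.5385.

0.5385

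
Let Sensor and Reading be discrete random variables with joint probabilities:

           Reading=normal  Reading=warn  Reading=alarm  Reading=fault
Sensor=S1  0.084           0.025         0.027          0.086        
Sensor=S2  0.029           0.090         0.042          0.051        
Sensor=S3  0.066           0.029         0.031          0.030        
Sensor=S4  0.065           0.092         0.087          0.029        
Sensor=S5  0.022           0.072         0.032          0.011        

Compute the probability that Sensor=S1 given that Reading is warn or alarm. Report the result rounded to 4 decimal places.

0.0987

P(Reading=warn) = 0.025 + 0.090 + 0.029 + 0.092 + 0.072 = 0.308.
P(Reading=alarm) = 0.027 + 0.042 + 0.031 + 0.087 + 0.032 = 0.219.
P(Reading ∈ {warn, alarm}) = 0.308 + 0.219 = 0.527; P(Sensor=S1, Reading ∈ {warn, alarm}) = 0.025 + 0.027 = 0.052.
P(Sensor=S1 | Reading ∈ {warn, alarm}) = 0.052/0.527 = 0.0987.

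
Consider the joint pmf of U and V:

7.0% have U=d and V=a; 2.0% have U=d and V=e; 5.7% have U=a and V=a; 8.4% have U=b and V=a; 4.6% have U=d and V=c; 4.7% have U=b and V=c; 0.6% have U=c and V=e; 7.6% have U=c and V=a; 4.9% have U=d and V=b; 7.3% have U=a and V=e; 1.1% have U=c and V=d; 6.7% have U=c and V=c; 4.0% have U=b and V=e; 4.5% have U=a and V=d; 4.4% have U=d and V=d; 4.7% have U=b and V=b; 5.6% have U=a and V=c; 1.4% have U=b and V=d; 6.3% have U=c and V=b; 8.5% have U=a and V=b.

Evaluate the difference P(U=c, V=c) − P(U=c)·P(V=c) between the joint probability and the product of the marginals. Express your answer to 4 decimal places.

0.0188

P(U=c) = 0.076 + 0.063 + 0.067 + 0.011 + 0.006 = 0.223.
P(V=c) = 0.056 + 0.047 + 0.067 + 0.046 = 0.216.
P(U=c, V=c) − P(U=c)P(V=c) = 0.067 − 0.223×0.216 = 0.0188.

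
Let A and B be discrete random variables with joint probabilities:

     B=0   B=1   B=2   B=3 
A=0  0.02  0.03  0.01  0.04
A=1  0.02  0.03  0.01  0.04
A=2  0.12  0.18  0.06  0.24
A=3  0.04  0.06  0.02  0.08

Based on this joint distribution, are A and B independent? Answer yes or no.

yes

Every cell satisfies P(A,B) = P(A)·P(B). For instance P(A=3) = 0.20, P(B=3) = 0.40, and 0.20×0.40 = 0.08 matches the joint entry. So A and B are independent.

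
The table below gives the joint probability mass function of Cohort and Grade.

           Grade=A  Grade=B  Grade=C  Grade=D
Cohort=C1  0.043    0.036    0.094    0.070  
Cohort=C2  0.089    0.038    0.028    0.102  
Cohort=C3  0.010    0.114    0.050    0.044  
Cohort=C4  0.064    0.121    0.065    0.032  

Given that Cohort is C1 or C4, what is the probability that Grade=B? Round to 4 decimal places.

P(Cohort=C1) = 0.043 + 0.036 + 0.094 + 0.070 = 0.243.
P(Cohort=C4) = 0.064 + 0.121 + 0.065 + 0.032 = 0.282.
P(Cohort ∈ {C1, C4}) = 0.243 + 0.282 = 0.525; P(Grade=B, Cohort ∈ {C1, C4}) = 0.036 + 0.121 = 0.157.
P(Grade=B | Cohort ∈ {C1, C4}) = 0.157/0.525 = 0.2990.

0.2990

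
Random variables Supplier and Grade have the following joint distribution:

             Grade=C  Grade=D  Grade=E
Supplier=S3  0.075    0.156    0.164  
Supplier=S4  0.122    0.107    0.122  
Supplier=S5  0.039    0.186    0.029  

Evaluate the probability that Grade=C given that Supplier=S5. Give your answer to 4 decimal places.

P(Supplier=S5) = 0.039 + 0.186 + 0.029 = 0.254.
P(Grade=C | Supplier=S5) = 0.039/0.254 = 0.1535.

0.1535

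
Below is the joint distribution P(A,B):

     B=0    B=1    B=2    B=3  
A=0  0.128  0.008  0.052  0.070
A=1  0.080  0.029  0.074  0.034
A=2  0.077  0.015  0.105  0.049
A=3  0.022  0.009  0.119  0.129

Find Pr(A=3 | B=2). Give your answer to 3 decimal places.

P(B=2) = 0.052 + 0.074 + 0.105 + 0.119 = 0.350.
P(A=3 | B=2) = 0.119/0.350 = 0.340.

0.340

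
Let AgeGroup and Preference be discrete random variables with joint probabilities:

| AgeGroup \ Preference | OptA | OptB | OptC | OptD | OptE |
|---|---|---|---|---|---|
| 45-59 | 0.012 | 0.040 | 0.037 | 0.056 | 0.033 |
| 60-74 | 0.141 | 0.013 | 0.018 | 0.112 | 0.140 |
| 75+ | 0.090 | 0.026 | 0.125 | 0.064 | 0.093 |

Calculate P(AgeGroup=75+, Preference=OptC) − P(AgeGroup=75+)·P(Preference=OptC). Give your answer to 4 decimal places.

0.0534

P(AgeGroup=75+) = 0.090 + 0.026 + 0.125 + 0.064 + 0.093 = 0.398.
P(Preference=OptC) = 0.037 + 0.018 + 0.125 = 0.180.
P(AgeGroup=75+, Preference=OptC) − P(AgeGroup=75+)P(Preference=OptC) = 0.125 − 0.398×0.180 = 0.0534.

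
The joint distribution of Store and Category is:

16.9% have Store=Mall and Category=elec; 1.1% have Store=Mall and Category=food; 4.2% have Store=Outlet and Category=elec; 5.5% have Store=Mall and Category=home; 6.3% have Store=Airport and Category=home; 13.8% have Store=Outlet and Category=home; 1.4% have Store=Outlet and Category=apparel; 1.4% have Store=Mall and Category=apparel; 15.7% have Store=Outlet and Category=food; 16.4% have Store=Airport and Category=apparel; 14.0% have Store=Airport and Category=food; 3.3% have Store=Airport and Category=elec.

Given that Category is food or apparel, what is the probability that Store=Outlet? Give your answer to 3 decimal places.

0.342

P(Category=food) = 0.011 + 0.140 + 0.157 = 0.308.
P(Category=apparel) = 0.014 + 0.164 + 0.014 = 0.192.
P(Category ∈ {food, apparel}) = 0.308 + 0.192 = 0.500; P(Store=Outlet, Category ∈ {food, apparel}) = 0.157 + 0.014 = 0.171.
P(Store=Outlet | Category ∈ {food, apparel}) = 0.171/0.500 = 0.342.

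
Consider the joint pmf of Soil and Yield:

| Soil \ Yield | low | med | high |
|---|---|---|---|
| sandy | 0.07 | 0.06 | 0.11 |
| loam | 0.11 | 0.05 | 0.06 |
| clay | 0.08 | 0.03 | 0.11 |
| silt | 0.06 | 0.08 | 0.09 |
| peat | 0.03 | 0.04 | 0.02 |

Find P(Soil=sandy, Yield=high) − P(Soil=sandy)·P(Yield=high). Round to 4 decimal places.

P(Soil=sandy) = 0.07 + 0.06 + 0.11 = 0.24.
P(Yield=high) = 0.11 + 0.06 + 0.11 + 0.09 + 0.02 = 0.39.
P(Soil=sandy, Yield=high) − P(Soil=sandy)P(Yield=high) = 0.11 − 0.24×0.39 = 0.0164.

0.0164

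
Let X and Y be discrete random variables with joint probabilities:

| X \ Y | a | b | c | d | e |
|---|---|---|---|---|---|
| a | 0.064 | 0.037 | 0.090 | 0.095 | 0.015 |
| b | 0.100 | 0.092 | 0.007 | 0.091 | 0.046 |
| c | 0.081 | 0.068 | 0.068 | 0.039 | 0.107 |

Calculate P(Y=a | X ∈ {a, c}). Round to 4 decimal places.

0.2184

P(X=a) = 0.064 + 0.037 + 0.090 + 0.095 + 0.015 = 0.301.
P(X=c) = 0.081 + 0.068 + 0.068 + 0.039 + 0.107 = 0.363.
P(X ∈ {a, c}) = 0.301 + 0.363 = 0.664; P(Y=a, X ∈ {a, c}) = 0.064 + 0.081 = 0.145.
P(Y=a | X ∈ {a, c}) = 0.145/0.664 = 0.2184.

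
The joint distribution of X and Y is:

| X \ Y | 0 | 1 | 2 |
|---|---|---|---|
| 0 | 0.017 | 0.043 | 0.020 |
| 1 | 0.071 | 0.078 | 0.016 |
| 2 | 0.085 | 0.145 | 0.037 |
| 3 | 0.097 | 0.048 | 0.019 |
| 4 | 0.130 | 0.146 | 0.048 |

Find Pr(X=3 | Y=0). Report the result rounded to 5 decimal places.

P(Y=0) = 0.017 + 0.071 + 0.085 + 0.097 + 0.130 = 0.400.
P(X=3 | Y=0) = 0.097/0.400 = 0.24250.

0.24250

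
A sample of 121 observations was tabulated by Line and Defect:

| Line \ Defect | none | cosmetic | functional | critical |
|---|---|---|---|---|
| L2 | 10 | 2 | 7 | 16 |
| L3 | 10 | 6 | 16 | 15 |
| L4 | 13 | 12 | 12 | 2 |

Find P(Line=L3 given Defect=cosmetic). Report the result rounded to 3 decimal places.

0.300

Total with Defect=cosmetic: 2 + 6 + 12 = 20.
P(Line=L3 | Defect=cosmetic) = 6/20 = 0.300.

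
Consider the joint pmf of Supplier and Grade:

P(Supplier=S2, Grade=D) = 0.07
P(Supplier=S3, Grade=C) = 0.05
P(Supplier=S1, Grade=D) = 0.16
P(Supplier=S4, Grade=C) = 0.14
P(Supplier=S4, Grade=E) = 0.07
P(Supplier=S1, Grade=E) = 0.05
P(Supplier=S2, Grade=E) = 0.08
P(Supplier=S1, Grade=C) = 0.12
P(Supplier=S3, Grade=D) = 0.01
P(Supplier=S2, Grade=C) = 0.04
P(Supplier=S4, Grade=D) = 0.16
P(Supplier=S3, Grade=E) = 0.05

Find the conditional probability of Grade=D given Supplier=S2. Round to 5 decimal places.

P(Supplier=S2) = 0.04 + 0.07 + 0.08 = 0.19.
P(Grade=D | Supplier=S2) = 0.07/0.19 = 0.36842.

0.36842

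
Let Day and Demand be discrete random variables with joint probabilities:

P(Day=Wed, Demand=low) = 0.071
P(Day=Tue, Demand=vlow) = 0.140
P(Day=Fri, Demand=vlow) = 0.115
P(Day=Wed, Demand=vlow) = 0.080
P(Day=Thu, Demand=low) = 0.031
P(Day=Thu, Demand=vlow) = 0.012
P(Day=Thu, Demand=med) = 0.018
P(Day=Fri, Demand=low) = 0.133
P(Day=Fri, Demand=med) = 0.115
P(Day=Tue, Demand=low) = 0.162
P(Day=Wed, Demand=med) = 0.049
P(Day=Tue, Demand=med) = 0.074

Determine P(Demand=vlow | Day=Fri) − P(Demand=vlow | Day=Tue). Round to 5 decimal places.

-0.05554

P(Day=Fri) = 0.115 + 0.133 + 0.115 = 0.363; P(Demand=vlow | Day=Fri) = 0.115/0.363 = 0.316804.
P(Day=Tue) = 0.140 + 0.162 + 0.074 = 0.376; P(Demand=vlow | Day=Tue) = 0.140/0.376 = 0.372340.
Difference = -0.05554.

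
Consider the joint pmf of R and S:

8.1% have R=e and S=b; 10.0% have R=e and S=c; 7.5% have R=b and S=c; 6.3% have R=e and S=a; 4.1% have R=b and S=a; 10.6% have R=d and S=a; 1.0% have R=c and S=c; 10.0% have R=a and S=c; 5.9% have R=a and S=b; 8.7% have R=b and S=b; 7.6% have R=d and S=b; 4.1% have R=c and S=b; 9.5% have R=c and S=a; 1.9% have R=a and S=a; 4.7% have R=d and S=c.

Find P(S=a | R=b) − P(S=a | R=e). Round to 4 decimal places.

-0.0562

P(R=b) = 0.041 + 0.087 + 0.075 = 0.203; P(S=a | R=b) = 0.041/0.203 = 0.20197.
P(R=e) = 0.063 + 0.081 + 0.100 = 0.244; P(S=a | R=e) = 0.063/0.244 = 0.25820.
Difference = -0.0562.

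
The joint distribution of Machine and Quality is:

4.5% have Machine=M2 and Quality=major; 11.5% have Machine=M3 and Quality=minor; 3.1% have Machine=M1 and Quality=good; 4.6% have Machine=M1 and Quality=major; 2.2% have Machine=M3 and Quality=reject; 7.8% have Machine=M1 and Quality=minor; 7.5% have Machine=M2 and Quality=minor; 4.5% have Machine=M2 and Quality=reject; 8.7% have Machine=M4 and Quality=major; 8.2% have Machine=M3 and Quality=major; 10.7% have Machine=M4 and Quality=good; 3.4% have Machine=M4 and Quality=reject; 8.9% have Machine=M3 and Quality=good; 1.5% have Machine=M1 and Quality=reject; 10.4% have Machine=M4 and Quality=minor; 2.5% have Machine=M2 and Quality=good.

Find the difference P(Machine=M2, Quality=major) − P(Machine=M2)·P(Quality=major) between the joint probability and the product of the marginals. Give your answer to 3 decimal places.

-0.004

P(Machine=M2) = 0.025 + 0.075 + 0.045 + 0.045 = 0.190.
P(Quality=major) = 0.046 + 0.045 + 0.082 + 0.087 = 0.260.
P(Machine=M2, Quality=major) − P(Machine=M2)P(Quality=major) = 0.045 − 0.190×0.260 = -0.004.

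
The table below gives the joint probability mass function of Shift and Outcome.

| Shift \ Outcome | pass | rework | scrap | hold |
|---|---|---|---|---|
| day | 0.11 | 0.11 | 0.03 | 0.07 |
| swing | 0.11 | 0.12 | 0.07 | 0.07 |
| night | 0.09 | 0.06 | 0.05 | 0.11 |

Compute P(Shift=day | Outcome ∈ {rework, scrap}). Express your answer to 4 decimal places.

P(Outcome=rework) = 0.11 + 0.12 + 0.06 = 0.29.
P(Outcome=scrap) = 0.03 + 0.07 + 0.05 = 0.15.
P(Outcome ∈ {rework, scrap}) = 0.29 + 0.15 = 0.44; P(Shift=day, Outcome ∈ {rework, scrap}) = 0.11 + 0.03 = 0.14.
P(Shift=day | Outcome ∈ {rework, scrap}) = 0.14/0.44 = 0.3182.

0.3182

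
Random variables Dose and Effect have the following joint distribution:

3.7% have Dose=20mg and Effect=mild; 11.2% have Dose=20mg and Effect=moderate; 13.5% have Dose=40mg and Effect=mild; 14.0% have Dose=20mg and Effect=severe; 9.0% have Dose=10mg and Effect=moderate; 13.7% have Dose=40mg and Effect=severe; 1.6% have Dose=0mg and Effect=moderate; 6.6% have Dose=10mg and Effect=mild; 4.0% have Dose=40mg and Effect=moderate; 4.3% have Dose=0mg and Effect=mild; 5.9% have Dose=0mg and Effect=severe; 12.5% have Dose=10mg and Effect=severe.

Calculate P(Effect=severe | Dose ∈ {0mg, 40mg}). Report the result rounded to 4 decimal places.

P(Dose=0mg) = 0.043 + 0.016 + 0.059 = 0.118.
P(Dose=40mg) = 0.135 + 0.040 + 0.137 = 0.312.
P(Dose ∈ {0mg, 40mg}) = 0.118 + 0.312 = 0.430; P(Effect=severe, Dose ∈ {0mg, 40mg}) = 0.059 + 0.137 = 0.196.
P(Effect=severe | Dose ∈ {0mg, 40mg}) = 0.196/0.430 = 0.4558.

0.4558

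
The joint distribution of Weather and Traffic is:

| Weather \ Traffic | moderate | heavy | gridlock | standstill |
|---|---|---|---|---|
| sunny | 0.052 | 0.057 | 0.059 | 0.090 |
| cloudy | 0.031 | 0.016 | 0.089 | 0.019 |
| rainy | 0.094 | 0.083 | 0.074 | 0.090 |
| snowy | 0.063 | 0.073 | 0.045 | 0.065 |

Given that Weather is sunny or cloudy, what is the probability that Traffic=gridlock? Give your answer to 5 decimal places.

P(Weather=sunny) = 0.052 + 0.057 + 0.059 + 0.090 = 0.258.
P(Weather=cloudy) = 0.031 + 0.016 + 0.089 + 0.019 = 0.155.
P(Weather ∈ {sunny, cloudy}) = 0.258 + 0.155 = 0.413; P(Traffic=gridlock, Weather ∈ {sunny, cloudy}) = 0.059 + 0.089 = 0.148.
P(Traffic=gridlock | Weather ∈ {sunny, cloudy}) = 0.148/0.413 = 0.35835.

0.35835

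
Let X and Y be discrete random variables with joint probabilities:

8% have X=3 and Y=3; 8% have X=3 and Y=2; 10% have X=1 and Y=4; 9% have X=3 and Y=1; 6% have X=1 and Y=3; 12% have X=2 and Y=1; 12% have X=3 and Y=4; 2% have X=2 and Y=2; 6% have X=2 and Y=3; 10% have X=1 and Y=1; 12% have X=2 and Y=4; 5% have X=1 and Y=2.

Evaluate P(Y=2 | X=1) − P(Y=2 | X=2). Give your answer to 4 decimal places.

0.0988

P(X=1) = 0.10 + 0.05 + 0.06 + 0.10 = 0.31; P(Y=2 | X=1) = 0.05/0.31 = 0.16129.
P(X=2) = 0.12 + 0.02 + 0.06 + 0.12 = 0.32; P(Y=2 | X=2) = 0.02/0.32 = 0.06250.
Difference = 0.0988.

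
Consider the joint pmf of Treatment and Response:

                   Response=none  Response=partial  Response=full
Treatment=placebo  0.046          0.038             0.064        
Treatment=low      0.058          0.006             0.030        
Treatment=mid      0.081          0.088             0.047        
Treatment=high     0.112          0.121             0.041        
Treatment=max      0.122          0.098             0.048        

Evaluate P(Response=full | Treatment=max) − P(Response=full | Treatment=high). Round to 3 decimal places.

P(Treatment=max) = 0.122 + 0.098 + 0.048 = 0.268; P(Response=full | Treatment=max) = 0.048/0.268 = 0.1791.
P(Treatment=high) = 0.112 + 0.121 + 0.041 = 0.274; P(Response=full | Treatment=high) = 0.041/0.274 = 0.1496.
Difference = 0.029.

0.029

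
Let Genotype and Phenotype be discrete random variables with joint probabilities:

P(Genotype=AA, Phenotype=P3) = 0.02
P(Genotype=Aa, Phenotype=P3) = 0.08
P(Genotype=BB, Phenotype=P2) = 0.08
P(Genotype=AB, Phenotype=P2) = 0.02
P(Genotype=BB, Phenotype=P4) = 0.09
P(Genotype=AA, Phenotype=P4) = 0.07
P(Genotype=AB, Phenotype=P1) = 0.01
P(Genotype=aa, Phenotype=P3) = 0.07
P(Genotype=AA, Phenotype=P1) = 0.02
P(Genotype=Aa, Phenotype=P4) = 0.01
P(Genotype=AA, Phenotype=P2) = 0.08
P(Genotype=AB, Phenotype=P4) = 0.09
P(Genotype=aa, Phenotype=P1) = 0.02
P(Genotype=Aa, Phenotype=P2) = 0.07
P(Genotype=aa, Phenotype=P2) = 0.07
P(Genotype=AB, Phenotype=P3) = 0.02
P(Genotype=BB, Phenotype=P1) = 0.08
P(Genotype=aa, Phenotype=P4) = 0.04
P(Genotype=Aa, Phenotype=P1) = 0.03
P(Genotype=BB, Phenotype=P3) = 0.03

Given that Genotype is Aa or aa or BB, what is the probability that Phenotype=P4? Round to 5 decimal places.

P(Genotype=Aa) = 0.03 + 0.07 + 0.08 + 0.01 = 0.19.
P(Genotype=aa) = 0.02 + 0.07 + 0.07 + 0.04 = 0.20.
P(Genotype=BB) = 0.08 + 0.08 + 0.03 + 0.09 = 0.28.
P(Genotype ∈ {Aa, aa, BB}) = 0.19 + 0.20 + 0.28 = 0.67; P(Phenotype=P4, Genotype ∈ {Aa, aa, BB}) = 0.01 + 0.04 + 0.09 = 0.14.
P(Phenotype=P4 | Genotype ∈ {Aa, aa, BB}) = 0.14/0.67 = 0.20896.

0.20896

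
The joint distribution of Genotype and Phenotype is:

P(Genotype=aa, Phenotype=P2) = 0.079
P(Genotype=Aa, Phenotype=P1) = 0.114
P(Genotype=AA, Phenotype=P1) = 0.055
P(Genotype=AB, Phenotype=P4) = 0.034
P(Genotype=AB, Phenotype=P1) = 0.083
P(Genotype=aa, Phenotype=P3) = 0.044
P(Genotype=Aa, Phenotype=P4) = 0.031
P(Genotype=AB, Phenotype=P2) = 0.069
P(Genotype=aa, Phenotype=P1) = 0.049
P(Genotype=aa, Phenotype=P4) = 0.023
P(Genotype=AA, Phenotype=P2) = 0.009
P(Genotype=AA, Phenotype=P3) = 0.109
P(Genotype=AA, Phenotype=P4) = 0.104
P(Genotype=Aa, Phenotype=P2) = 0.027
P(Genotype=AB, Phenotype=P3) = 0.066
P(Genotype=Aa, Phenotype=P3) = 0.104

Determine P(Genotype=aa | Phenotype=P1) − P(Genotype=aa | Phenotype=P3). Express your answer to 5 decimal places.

0.02657

P(Phenotype=P1) = 0.055 + 0.114 + 0.049 + 0.083 = 0.301; P(Genotype=aa | Phenotype=P1) = 0.049/0.301 = 0.162791.
P(Phenotype=P3) = 0.109 + 0.104 + 0.044 + 0.066 = 0.323; P(Genotype=aa | Phenotype=P3) = 0.044/0.323 = 0.136223.
Difference = 0.02657.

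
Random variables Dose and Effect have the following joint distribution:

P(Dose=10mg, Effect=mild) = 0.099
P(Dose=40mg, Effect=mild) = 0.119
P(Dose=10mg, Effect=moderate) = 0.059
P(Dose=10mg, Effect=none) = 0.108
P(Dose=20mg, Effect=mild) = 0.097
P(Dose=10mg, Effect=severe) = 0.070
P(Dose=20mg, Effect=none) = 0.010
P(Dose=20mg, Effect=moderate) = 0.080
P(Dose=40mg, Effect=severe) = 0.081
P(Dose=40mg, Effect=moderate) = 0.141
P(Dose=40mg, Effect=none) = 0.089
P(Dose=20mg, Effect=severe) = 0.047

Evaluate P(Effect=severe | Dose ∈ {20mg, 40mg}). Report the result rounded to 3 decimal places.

P(Dose=20mg) = 0.010 + 0.097 + 0.080 + 0.047 = 0.234.
P(Dose=40mg) = 0.089 + 0.119 + 0.141 + 0.081 = 0.430.
P(Dose ∈ {20mg, 40mg}) = 0.234 + 0.430 = 0.664; P(Effect=severe, Dose ∈ {20mg, 40mg}) = 0.047 + 0.081 = 0.128.
P(Effect=severe | Dose ∈ {20mg, 40mg}) = 0.128/0.664 = 0.193.

0.193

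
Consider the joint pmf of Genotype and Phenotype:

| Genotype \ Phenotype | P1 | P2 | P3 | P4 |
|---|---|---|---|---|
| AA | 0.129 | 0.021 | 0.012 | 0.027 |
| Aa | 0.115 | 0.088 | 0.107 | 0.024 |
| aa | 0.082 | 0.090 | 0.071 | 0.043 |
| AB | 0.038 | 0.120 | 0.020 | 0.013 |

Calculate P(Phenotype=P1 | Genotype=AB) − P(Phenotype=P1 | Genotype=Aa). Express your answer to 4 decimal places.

-0.1454

P(Genotype=AB) = 0.038 + 0.120 + 0.020 + 0.013 = 0.191; P(Phenotype=P1 | Genotype=AB) = 0.038/0.191 = 0.19895.
P(Genotype=Aa) = 0.115 + 0.088 + 0.107 + 0.024 = 0.334; P(Phenotype=P1 | Genotype=Aa) = 0.115/0.334 = 0.34431.
Difference = -0.1454.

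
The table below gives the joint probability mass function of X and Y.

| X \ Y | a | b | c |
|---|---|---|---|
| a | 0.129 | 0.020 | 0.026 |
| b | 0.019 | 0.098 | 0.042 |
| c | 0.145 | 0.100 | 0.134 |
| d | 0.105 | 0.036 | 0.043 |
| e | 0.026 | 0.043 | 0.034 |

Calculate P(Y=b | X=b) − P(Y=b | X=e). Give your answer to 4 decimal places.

P(X=b) = 0.019 + 0.098 + 0.042 = 0.159; P(Y=b | X=b) = 0.098/0.159 = 0.61635.
P(X=e) = 0.026 + 0.043 + 0.034 = 0.103; P(Y=b | X=e) = 0.043/0.103 = 0.41748.
Difference = 0.1989.

0.1989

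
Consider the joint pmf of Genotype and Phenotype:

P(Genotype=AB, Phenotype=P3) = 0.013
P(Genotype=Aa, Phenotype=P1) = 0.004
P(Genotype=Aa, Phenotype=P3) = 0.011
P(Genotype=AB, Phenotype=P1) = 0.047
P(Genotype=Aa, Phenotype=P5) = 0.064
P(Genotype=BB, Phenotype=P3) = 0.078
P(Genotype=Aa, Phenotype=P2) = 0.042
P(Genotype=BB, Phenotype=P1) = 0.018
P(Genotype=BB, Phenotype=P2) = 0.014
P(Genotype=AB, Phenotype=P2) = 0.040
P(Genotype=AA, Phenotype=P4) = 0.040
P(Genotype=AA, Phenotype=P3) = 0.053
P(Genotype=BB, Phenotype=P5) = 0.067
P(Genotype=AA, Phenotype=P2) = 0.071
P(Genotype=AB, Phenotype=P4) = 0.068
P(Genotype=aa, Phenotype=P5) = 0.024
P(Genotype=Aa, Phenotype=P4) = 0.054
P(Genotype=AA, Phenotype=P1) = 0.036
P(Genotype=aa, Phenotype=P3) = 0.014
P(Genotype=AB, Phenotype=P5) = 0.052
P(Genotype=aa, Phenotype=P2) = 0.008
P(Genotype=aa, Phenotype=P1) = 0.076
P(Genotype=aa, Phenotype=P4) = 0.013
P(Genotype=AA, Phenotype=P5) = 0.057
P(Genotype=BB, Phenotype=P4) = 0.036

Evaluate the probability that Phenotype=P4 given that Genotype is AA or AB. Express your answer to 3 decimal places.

0.226

P(Genotype=AA) = 0.036 + 0.071 + 0.053 + 0.040 + 0.057 = 0.257.
P(Genotype=AB) = 0.047 + 0.040 + 0.013 + 0.068 + 0.052 = 0.220.
P(Genotype ∈ {AA, AB}) = 0.257 + 0.220 = 0.477; P(Phenotype=P4, Genotype ∈ {AA, AB}) = 0.040 + 0.068 = 0.108.
P(Phenotype=P4 | Genotype ∈ {AA, AB}) = 0.108/0.477 = 0.226.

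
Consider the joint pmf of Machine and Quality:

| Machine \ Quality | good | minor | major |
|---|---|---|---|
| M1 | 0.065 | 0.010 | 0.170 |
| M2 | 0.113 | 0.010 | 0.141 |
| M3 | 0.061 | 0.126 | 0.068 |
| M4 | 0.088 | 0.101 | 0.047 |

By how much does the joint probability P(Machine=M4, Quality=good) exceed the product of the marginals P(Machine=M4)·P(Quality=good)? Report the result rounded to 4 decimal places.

0.0108

P(Machine=M4) = 0.088 + 0.101 + 0.047 = 0.236.
P(Quality=good) = 0.065 + 0.113 + 0.061 + 0.088 = 0.327.
P(Machine=M4, Quality=good) − P(Machine=M4)P(Quality=good) = 0.088 − 0.236×0.327 = 0.0108.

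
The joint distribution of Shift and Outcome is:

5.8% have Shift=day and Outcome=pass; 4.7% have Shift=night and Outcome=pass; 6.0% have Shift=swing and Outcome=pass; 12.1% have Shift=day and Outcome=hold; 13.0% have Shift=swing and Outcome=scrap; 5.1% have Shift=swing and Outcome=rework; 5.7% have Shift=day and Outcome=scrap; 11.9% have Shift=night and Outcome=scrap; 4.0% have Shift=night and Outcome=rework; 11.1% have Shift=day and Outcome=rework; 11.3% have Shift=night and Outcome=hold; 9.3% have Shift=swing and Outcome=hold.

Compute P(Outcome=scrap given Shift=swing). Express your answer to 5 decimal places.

P(Shift=swing) = 0.060 + 0.051 + 0.130 + 0.093 = 0.334.
P(Outcome=scrap | Shift=swing) = 0.130/0.334 = 0.38922.

0.38922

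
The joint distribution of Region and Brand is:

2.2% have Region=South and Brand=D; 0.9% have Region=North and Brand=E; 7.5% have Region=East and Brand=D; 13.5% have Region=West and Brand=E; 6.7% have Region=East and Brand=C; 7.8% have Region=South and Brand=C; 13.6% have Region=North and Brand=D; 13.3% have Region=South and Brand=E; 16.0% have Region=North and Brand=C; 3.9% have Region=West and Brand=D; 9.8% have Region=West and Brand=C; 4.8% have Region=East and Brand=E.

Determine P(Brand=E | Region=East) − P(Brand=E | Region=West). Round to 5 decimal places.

-0.24369

P(Region=East) = 0.067 + 0.075 + 0.048 = 0.190; P(Brand=E | Region=East) = 0.048/0.190 = 0.252632.
P(Region=West) = 0.098 + 0.039 + 0.135 = 0.272; P(Brand=E | Region=West) = 0.135/0.272 = 0.496324.
Difference = -0.24369.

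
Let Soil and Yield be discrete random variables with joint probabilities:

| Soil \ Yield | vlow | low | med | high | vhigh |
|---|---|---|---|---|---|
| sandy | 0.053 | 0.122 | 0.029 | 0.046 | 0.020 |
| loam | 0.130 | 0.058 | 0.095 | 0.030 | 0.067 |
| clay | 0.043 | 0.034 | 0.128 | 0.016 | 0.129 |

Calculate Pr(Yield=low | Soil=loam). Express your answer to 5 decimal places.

0.15263

P(Soil=loam) = 0.130 + 0.058 + 0.095 + 0.030 + 0.067 = 0.380.
P(Yield=low | Soil=loam) = 0.058/0.380 = 0.15263.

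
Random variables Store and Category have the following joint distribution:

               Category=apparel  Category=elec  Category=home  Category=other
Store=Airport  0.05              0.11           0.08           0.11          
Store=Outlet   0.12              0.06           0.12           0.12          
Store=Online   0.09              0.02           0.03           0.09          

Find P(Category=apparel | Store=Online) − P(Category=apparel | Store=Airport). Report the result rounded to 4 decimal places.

P(Store=Online) = 0.09 + 0.02 + 0.03 + 0.09 = 0.23; P(Category=apparel | Store=Online) = 0.09/0.23 = 0.39130.
P(Store=Airport) = 0.05 + 0.11 + 0.08 + 0.11 = 0.35; P(Category=apparel | Store=Airport) = 0.05/0.35 = 0.14286.
Difference = 0.2484.

0.2484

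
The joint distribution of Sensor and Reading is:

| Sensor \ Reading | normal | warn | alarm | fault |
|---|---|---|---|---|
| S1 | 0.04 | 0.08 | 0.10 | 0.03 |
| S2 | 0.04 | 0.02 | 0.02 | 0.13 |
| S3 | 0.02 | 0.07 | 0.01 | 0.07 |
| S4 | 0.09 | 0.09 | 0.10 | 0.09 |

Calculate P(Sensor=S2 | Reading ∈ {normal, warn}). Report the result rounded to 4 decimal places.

0.1333

P(Reading=normal) = 0.04 + 0.04 + 0.02 + 0.09 = 0.19.
P(Reading=warn) = 0.08 + 0.02 + 0.07 + 0.09 = 0.26.
P(Reading ∈ {normal, warn}) = 0.19 + 0.26 = 0.45; P(Sensor=S2, Reading ∈ {normal, warn}) = 0.04 + 0.02 = 0.06.
P(Sensor=S2 | Reading ∈ {normal, warn}) = 0.06/0.45 = 0.1333.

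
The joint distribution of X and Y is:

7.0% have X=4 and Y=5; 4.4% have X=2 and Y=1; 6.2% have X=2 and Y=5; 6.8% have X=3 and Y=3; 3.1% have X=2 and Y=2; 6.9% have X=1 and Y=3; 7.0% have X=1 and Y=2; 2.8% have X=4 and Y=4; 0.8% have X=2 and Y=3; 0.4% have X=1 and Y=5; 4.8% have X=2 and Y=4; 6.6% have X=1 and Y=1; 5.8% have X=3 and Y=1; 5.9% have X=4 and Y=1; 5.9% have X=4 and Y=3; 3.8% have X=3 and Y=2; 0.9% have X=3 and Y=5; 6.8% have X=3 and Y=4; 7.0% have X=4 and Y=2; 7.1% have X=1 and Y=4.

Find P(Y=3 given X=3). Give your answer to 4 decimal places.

0.2822

P(X=3) = 0.058 + 0.038 + 0.068 + 0.068 + 0.009 = 0.241.
P(Y=3 | X=3) = 0.068/0.241 = 0.2822.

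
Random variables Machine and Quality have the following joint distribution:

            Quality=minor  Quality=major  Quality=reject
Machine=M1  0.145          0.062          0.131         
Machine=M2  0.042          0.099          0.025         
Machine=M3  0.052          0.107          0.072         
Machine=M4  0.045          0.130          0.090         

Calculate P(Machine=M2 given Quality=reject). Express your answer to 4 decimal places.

0.0786

P(Quality=reject) = 0.131 + 0.025 + 0.072 + 0.090 = 0.318.
P(Machine=M2 | Quality=reject) = 0.025/0.318 = 0.0786.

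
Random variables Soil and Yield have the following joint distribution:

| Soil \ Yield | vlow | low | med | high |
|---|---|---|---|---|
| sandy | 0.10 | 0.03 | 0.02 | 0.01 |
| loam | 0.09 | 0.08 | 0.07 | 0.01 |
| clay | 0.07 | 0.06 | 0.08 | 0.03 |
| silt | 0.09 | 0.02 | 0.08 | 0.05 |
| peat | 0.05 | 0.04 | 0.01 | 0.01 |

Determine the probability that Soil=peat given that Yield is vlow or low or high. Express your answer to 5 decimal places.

P(Yield=vlow) = 0.10 + 0.09 + 0.07 + 0.09 + 0.05 = 0.40.
P(Yield=low) = 0.03 + 0.08 + 0.06 + 0.02 + 0.04 = 0.23.
P(Yield=high) = 0.01 + 0.01 + 0.03 + 0.05 + 0.01 = 0.11.
P(Yield ∈ {vlow, low, high}) = 0.40 + 0.23 + 0.11 = 0.74; P(Soil=peat, Yield ∈ {vlow, low, high}) = 0.05 + 0.04 + 0.01 = 0.10.
P(Soil=peat | Yield ∈ {vlow, low, high}) = 0.10/0.74 = 0.13514.

0.13514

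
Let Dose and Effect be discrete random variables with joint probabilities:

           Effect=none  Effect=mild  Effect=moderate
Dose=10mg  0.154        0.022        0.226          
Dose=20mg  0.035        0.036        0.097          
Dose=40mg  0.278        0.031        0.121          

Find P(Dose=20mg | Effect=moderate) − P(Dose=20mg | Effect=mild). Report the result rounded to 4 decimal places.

-0.1860

P(Effect=moderate) = 0.226 + 0.097 + 0.121 = 0.444; P(Dose=20mg | Effect=moderate) = 0.097/0.444 = 0.21847.
P(Effect=mild) = 0.022 + 0.036 + 0.031 = 0.089; P(Dose=20mg | Effect=mild) = 0.036/0.089 = 0.40449.
Difference = -0.1860.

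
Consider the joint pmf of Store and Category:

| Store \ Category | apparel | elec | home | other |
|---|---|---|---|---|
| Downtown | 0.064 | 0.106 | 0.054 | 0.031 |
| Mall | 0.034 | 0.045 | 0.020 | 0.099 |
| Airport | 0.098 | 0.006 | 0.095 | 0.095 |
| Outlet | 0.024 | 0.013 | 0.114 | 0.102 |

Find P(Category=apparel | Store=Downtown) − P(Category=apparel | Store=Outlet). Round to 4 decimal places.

0.1561

P(Store=Downtown) = 0.064 + 0.106 + 0.054 + 0.031 = 0.255; P(Category=apparel | Store=Downtown) = 0.064/0.255 = 0.25098.
P(Store=Outlet) = 0.024 + 0.013 + 0.114 + 0.102 = 0.253; P(Category=apparel | Store=Outlet) = 0.024/0.253 = 0.09486.
Difference = 0.1561.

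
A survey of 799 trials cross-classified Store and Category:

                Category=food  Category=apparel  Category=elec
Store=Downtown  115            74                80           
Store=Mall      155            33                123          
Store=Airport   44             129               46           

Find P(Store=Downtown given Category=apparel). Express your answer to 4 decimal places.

Total with Category=apparel: 74 + 33 + 129 = 236.
P(Store=Downtown | Category=apparel) = 74/236 = 0.3136.

0.3136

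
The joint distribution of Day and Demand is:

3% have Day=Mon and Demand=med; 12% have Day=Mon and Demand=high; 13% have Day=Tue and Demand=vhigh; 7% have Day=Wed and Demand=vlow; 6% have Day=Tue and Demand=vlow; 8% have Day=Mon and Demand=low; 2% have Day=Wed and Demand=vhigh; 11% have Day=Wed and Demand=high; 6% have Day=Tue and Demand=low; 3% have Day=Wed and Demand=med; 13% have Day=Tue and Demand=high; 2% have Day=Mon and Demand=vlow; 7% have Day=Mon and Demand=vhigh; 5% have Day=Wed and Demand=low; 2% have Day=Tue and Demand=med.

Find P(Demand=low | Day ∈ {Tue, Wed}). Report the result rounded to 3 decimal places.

P(Day=Tue) = 0.06 + 0.06 + 0.02 + 0.13 + 0.13 = 0.40.
P(Day=Wed) = 0.07 + 0.05 + 0.03 + 0.11 + 0.02 = 0.28.
P(Day ∈ {Tue, Wed}) = 0.40 + 0.28 = 0.68; P(Demand=low, Day ∈ {Tue, Wed}) = 0.06 + 0.05 = 0.11.
P(Demand=low | Day ∈ {Tue, Wed}) = 0.11/0.68 = 0.162.

0.162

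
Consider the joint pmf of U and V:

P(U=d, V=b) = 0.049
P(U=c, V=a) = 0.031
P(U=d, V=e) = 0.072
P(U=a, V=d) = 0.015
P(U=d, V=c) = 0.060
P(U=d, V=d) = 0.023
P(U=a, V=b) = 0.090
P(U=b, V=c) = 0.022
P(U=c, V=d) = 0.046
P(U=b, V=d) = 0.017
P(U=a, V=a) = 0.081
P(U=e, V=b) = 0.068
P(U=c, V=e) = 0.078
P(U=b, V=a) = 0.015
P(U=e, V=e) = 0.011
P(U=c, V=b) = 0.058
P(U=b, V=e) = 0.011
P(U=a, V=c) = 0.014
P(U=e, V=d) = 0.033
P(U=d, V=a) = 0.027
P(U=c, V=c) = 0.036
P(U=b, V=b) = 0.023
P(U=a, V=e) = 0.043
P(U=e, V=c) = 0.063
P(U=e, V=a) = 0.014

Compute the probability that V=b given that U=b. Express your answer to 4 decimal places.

P(U=b) = 0.015 + 0.023 + 0.022 + 0.017 + 0.011 = 0.088.
P(V=b | U=b) = 0.023/0.088 = 0.2614.

0.2614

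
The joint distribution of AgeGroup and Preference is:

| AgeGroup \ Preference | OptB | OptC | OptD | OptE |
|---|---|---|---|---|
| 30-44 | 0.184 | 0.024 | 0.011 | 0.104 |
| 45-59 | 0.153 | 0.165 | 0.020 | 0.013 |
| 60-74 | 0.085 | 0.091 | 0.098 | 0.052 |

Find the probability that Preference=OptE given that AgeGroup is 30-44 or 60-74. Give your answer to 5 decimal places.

P(AgeGroup=30-44) = 0.184 + 0.024 + 0.011 + 0.104 = 0.323.
P(AgeGroup=60-74) = 0.085 + 0.091 + 0.098 + 0.052 = 0.326.
P(AgeGroup ∈ {30-44, 60-74}) = 0.323 + 0.326 = 0.649; P(Preference=OptE, AgeGroup ∈ {30-44, 60-74}) = 0.104 + 0.052 = 0.156.
P(Preference=OptE | AgeGroup ∈ {30-44, 60-74}) = 0.156/0.649 = 0.24037.

0.24037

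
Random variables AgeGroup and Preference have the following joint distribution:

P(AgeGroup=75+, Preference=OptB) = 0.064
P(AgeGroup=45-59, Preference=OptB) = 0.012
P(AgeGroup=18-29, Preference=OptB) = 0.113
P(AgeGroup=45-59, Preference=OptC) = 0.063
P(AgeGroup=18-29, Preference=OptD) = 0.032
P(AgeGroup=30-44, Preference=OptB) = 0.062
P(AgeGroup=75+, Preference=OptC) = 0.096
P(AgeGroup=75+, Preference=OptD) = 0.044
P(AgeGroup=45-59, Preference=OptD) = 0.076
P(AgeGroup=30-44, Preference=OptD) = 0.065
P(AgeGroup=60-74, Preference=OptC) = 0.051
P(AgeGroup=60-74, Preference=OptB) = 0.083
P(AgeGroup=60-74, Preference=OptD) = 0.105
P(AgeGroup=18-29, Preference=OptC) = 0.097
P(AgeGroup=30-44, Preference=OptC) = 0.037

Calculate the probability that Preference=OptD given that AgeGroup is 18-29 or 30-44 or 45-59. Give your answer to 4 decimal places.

P(AgeGroup=18-29) = 0.113 + 0.097 + 0.032 = 0.242.
P(AgeGroup=30-44) = 0.062 + 0.037 + 0.065 = 0.164.
P(AgeGroup=45-59) = 0.012 + 0.063 + 0.076 = 0.151.
P(AgeGroup ∈ {18-29, 30-44, 45-59}) = 0.242 + 0.164 + 0.151 = 0.557; P(Preference=OptD, AgeGroup ∈ {18-29, 30-44, 45-59}) = 0.032 + 0.065 + 0.076 = 0.173.
P(Preference=OptD | AgeGroup ∈ {18-29, 30-44, 45-59}) = 0.173/0.557 = 0.3106.

0.3106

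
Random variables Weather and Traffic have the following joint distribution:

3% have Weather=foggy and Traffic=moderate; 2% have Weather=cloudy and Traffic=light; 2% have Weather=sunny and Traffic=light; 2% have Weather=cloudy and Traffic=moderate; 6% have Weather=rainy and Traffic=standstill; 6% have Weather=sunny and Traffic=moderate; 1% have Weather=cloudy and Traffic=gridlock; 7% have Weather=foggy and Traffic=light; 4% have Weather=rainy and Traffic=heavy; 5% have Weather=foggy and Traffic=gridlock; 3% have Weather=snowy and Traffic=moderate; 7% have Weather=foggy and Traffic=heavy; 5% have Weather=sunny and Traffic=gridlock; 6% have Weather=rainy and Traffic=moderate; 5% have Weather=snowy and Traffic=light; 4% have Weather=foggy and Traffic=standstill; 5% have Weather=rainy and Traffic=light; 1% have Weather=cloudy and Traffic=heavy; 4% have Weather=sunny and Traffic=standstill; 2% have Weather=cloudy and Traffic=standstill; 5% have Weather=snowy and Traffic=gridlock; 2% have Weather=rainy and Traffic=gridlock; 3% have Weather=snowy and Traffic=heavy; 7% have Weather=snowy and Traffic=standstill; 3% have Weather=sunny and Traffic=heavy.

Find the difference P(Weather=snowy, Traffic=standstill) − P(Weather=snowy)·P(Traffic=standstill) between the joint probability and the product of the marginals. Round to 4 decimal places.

P(Weather=snowy) = 0.05 + 0.03 + 0.03 + 0.05 + 0.07 = 0.23.
P(Traffic=standstill) = 0.04 + 0.02 + 0.06 + 0.07 + 0.04 = 0.23.
P(Weather=snowy, Traffic=standstill) − P(Weather=snowy)P(Traffic=standstill) = 0.07 − 0.23×0.23 = 0.0171.

0.0171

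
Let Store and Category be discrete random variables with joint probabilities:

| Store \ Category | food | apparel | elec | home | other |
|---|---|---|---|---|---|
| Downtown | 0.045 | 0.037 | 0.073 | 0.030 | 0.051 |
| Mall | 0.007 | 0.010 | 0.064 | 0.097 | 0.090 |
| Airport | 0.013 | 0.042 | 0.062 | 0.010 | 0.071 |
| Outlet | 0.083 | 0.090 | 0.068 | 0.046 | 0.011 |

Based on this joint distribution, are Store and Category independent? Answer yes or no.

P(Store=Outlet) = 0.298 and P(Category=other) = 0.223, so their product is 0.06645, but P(Store=Outlet, Category=other) = 0.011. Since these differ, Store and Category are not independent.

no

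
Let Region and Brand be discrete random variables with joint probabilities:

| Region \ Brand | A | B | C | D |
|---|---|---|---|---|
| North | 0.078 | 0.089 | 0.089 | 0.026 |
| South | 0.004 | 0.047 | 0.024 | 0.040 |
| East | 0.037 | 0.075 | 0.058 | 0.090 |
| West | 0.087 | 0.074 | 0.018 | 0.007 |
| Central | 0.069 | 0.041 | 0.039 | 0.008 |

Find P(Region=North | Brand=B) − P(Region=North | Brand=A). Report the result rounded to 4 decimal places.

-0.0106

P(Brand=B) = 0.089 + 0.047 + 0.075 + 0.074 + 0.041 = 0.326; P(Region=North | Brand=B) = 0.089/0.326 = 0.27301.
P(Brand=A) = 0.078 + 0.004 + 0.037 + 0.087 + 0.069 = 0.275; P(Region=North | Brand=A) = 0.078/0.275 = 0.28364.
Difference = -0.0106.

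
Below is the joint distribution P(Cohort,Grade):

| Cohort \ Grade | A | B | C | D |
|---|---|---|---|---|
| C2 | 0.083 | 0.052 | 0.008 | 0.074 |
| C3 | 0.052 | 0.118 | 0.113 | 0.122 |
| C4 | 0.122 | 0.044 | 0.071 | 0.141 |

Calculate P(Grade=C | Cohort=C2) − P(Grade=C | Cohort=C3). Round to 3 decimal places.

-0.242

P(Cohort=C2) = 0.083 + 0.052 + 0.008 + 0.074 = 0.217; P(Grade=C | Cohort=C2) = 0.008/0.217 = 0.0369.
P(Cohort=C3) = 0.052 + 0.118 + 0.113 + 0.122 = 0.405; P(Grade=C | Cohort=C3) = 0.113/0.405 = 0.2790.
Difference = -0.242.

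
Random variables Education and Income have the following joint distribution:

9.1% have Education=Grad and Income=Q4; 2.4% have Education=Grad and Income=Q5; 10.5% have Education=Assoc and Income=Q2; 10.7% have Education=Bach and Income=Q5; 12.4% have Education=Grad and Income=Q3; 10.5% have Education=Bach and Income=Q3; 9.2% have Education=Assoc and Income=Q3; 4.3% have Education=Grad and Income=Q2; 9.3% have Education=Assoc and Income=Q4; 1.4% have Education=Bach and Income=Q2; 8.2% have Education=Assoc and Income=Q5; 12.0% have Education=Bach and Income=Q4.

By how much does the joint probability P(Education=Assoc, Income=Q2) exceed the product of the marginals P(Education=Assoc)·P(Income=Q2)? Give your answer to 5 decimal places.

P(Education=Assoc) = 0.105 + 0.092 + 0.093 + 0.082 = 0.372.
P(Income=Q2) = 0.105 + 0.014 + 0.043 = 0.162.
P(Education=Assoc, Income=Q2) − P(Education=Assoc)P(Income=Q2) = 0.105 − 0.372×0.162 = 0.04474.

0.04474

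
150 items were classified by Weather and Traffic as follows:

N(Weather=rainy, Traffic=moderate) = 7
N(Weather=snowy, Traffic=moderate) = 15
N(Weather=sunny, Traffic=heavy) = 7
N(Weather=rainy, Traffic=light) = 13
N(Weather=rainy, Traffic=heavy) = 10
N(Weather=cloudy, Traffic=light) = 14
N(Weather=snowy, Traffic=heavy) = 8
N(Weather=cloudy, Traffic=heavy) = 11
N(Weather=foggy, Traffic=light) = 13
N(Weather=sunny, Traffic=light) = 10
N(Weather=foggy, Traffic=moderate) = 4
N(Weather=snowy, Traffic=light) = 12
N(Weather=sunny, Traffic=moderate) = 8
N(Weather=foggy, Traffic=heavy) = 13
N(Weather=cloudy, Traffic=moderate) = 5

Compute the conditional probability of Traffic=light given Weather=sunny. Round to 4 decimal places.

Total with Weather=sunny: 10 + 8 + 7 = 25.
P(Traffic=light | Weather=sunny) = 10/25 = 0.4000.

0.4000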